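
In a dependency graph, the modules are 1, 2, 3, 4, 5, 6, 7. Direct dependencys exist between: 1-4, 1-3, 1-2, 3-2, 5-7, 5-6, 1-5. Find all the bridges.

1-4, 1-5, 5-6, 5-7

The edges on the cycle 1-3-2-1 are not bridges since each lies on that cycle.
But removing 5-6 disconnects 5 from 6; removing 1-4 disconnects 1 from 4; removing 5-7 disconnects 5 from 7; removing 1-5 disconnects 1 from 5 — these are bridges.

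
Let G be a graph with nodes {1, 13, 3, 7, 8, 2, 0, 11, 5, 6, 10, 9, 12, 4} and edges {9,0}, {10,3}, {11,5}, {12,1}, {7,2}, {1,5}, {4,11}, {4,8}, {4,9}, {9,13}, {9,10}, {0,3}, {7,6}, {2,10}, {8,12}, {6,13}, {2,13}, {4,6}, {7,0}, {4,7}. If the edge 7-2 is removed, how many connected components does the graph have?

7 and 2 are still connected via 7-6-13-2, so the component count stays at 1.

1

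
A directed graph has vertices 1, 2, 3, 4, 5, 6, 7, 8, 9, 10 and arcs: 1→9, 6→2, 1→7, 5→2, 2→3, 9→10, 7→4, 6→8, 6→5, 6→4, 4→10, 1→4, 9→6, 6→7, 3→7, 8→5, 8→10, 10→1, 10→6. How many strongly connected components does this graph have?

1

{1, 2, 3, 4, 5, 6, 7, 8, 9, 10} are all mutually reachable — one SCC of size 10.
That gives 1 strongly connected component.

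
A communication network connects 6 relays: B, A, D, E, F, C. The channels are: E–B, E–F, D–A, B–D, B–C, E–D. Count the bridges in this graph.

The edges on the cycle E-B-D-E are not bridges since each lies on that cycle.
But removing D–A disconnects D from A; removing B–C disconnects B from C; removing E–F disconnects E from F — these are bridges.
That makes 3 bridges.

3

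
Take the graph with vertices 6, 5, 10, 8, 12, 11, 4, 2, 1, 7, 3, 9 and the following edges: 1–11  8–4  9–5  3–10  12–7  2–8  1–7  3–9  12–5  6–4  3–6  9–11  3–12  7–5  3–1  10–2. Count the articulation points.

1

Removing 3 increases the component count from 1 to 2, so 3 is a cut vertex.
By contrast removing 4 leaves 1 component; it is not a cut vertex. No other vertex is a cut vertex either.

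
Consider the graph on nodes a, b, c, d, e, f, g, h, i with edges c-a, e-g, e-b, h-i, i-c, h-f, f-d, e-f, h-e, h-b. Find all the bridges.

The edges on the cycle h-e-b-h are not bridges since each lies on that cycle.
But removing g-e disconnects g from e; removing h-i disconnects h from i; removing f-d disconnects f from d; removing i-c disconnects i from c — these are bridges.
In total 5 edges are bridges.

a-c, c-i, d-f, e-g, h-i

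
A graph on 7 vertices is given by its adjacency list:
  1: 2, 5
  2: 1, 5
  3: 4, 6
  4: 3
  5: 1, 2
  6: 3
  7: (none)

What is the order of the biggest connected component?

3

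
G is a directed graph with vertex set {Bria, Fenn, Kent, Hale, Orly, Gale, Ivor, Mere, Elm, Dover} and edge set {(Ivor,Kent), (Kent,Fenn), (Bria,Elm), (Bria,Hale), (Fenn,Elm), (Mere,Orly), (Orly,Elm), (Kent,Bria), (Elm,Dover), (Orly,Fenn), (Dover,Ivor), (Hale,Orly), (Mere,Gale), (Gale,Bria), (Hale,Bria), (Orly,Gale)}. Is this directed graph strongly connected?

There is no directed path from Ivor to Mere, so the graph is not strongly connected.

No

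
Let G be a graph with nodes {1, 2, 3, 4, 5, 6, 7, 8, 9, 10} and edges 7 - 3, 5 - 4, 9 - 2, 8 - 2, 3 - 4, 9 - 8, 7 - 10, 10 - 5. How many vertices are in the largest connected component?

6 is isolated — a component by itself.
1 is isolated — a component by itself.
Starting from 2 we can reach 2, 8, 9. That is one component of size 3.
Starting from 3 we can reach 3, 4, 5, 7, 10. That is one component of size 5.
The largest has 5 vertices.

5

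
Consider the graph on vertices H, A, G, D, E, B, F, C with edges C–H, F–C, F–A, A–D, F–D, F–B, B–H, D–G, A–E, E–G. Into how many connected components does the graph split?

1

Starting from A we can reach A, B, C, D, E, F, G, H. That is one component of size 8.
Total: 1 component.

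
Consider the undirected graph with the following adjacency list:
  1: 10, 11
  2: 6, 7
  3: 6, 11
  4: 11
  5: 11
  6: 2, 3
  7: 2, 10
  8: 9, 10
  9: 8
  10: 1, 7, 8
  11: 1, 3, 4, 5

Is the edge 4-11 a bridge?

Removing 4-11 leaves no path between 4 and 11: the component count goes from 1 to 2. So it is a bridge.

Yes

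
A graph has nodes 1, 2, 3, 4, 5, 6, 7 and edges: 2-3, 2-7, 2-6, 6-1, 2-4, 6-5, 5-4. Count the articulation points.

Removing 2 increases the component count from 1 to 3, so 2 is a cut vertex.
Removing 6 increases the component count from 1 to 2, so 6 is a cut vertex.
By contrast removing 1 leaves 1 component; it is not a cut vertex. No other vertex is a cut vertex either.

2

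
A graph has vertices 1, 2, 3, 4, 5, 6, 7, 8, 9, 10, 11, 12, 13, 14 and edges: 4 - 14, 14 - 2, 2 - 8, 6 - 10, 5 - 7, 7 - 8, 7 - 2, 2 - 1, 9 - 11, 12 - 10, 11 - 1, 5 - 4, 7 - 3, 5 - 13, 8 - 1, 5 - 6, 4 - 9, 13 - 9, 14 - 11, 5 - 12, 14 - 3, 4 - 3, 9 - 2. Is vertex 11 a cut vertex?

Deleting 11 leaves 1 component (was 1) (its neighbors 1, 9, 14 remain connected to each other), so 11 is not a cut vertex.

No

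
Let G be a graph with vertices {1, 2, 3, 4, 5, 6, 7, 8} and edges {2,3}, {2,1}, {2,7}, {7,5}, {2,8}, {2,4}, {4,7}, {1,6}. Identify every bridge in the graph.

The edges on the cycle 2-4-7-2 are not bridges since each lies on that cycle.
But removing 2 - 1 disconnects 2 from 1; removing 2 - 8 disconnects 2 from 8; removing 1 - 6 disconnects 1 from 6; removing 2 - 3 disconnects 2 from 3 — these are bridges.
In total 5 edges are bridges.

1-2, 1-6, 2-3, 2-8, 5-7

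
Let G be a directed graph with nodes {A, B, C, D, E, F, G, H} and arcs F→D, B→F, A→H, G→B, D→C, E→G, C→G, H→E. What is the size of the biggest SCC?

5

{B, C, D, F, G} are all mutually reachable — one SCC of size 5.
{H} is an SCC by itself.
{A} is an SCC by itself.
{E} is an SCC by itself.
The largest has 5 vertices.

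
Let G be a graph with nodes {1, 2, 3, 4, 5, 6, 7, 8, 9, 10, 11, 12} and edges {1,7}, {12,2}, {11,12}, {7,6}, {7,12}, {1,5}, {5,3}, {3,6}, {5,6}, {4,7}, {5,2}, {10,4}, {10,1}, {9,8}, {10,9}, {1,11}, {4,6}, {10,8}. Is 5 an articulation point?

No

Deleting 5 leaves 1 component (was 1) (its neighbors 1, 2, 3, 6 remain connected to each other), so 5 is not a cut vertex.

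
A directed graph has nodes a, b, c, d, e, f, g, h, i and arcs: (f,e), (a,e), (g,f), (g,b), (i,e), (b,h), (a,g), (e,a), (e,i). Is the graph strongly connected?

No

There is no directed path from e to d, so the graph is not strongly connected.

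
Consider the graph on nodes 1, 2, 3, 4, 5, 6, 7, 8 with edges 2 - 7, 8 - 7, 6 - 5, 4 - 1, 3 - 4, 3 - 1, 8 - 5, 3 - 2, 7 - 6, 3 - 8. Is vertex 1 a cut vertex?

Deleting 1 leaves 1 component (was 1) (its neighbors 3, 4 remain connected to each other), so 1 is not a cut vertex.

No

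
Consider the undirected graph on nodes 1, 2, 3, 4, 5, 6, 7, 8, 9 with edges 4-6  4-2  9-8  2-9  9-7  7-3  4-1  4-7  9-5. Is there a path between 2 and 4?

From 2 we can reach 1, 2, 3, 4, 5, 6, 7, 8, 9, which includes 4.

Yes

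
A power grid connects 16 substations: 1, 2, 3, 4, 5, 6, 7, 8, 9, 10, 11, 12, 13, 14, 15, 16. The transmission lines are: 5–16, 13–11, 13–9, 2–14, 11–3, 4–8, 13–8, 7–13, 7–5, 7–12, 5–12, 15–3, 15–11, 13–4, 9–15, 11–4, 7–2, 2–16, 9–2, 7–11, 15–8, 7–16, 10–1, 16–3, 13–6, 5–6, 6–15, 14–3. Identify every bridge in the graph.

1-10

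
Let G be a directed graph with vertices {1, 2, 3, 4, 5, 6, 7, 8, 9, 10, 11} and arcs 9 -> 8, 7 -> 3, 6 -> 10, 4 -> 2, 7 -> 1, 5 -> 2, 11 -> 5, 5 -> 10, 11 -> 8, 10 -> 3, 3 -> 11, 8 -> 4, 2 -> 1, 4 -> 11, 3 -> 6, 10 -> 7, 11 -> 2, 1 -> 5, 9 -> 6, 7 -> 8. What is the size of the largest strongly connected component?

10

{1, 2, 3, 4, 5, 6, 7, 8, 10, 11} are all mutually reachable — one SCC of size 10.
{9} is an SCC by itself.
The largest has 10 vertices.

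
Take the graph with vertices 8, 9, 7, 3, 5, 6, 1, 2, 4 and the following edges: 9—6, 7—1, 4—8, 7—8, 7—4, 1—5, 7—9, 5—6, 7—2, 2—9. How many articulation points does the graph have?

Removing 7 increases the component count from 2 to 3, so 7 is a cut vertex.
By contrast removing 6 leaves 2 components; it is not a cut vertex. No other vertex is a cut vertex either.

1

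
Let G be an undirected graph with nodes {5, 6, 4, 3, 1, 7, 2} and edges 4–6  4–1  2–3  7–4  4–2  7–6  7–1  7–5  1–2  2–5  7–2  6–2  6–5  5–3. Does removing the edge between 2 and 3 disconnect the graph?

No

After removing 2–3, the path 2-5-3 still connects them, so the edge is not a bridge.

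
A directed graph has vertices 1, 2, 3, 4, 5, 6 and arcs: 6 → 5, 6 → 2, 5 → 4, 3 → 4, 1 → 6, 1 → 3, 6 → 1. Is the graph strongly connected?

No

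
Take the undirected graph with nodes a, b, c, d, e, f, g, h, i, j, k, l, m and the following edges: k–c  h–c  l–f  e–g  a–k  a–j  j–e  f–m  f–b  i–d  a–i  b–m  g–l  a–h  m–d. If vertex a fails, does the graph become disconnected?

Deleting a raises the number of components from 1 to 2, so a is a cut vertex.

Yes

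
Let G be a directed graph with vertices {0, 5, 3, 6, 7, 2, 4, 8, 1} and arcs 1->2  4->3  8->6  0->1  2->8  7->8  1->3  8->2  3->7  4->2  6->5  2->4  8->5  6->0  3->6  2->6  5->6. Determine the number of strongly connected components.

1

{0, 1, 2, 3, 4, 5, 6, 7, 8} are all mutually reachable — one SCC of size 9.
That gives 1 strongly connected component.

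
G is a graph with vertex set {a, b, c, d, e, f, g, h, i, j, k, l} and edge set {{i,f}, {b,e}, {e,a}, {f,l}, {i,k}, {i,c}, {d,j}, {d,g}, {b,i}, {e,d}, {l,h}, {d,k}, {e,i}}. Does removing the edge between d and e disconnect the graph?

After removing d—e, the path d-k-i-e still connects them, so the edge is not a bridge.

No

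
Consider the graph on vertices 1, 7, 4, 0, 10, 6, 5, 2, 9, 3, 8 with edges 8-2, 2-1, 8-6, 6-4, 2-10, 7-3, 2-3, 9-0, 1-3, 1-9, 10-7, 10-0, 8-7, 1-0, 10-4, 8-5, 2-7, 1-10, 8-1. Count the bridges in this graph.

1

The edges on the cycle 1-9-0-1 are not bridges since each lies on that cycle.
But removing 5-8 disconnects 5 from 8 — this is a bridge.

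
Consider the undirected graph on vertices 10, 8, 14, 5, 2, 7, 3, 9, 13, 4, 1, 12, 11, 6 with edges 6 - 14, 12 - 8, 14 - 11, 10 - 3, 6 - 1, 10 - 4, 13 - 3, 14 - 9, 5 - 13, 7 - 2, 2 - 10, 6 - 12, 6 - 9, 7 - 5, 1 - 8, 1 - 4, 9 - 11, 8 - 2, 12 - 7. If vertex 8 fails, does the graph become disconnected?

Deleting 8 leaves 1 component (was 1) (its neighbors 1, 2, 12 remain connected to each other), so 8 is not a cut vertex.

No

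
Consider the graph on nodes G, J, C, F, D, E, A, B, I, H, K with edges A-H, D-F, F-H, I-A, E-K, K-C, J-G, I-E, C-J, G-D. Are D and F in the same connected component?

Yes

From D we can reach A, C, D, E, F, G, H, I, J, K, which includes F.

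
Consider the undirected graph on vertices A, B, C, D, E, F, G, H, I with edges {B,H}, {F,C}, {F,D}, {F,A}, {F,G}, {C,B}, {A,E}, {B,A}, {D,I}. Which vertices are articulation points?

Removing A increases the component count from 1 to 2, so A is a cut vertex.
Removing B increases the component count from 1 to 2, so B is a cut vertex.
Removing D increases the component count from 1 to 2, so D is a cut vertex.
Likewise F is a cut vertex.
By contrast removing C leaves 1 component; it is not a cut vertex. No other vertex is a cut vertex either.

A, B, D, F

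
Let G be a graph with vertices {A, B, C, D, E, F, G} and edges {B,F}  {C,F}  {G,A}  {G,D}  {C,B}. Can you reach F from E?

The component containing E is {E}, and F is not in it.

No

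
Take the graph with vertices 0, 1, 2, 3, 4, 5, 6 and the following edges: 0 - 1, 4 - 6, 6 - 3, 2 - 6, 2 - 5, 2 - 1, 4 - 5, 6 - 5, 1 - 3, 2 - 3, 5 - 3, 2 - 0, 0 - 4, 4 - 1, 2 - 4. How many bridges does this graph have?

The edges on the cycle 6-5-3-6 are not bridges since each lies on that cycle.
Every edge lies on some cycle, so there are no bridges.

0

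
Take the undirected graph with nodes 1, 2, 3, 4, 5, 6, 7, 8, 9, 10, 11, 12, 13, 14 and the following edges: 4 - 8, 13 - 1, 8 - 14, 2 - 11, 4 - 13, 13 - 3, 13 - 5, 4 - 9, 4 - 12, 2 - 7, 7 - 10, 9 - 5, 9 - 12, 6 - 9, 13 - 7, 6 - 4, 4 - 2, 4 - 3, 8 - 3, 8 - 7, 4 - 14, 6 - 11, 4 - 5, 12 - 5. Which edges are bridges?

The edges on the cycle 4-13-7-2-4 are not bridges since each lies on that cycle.
But removing 10 - 7 disconnects 10 from 7; removing 13 - 1 disconnects 13 from 1 — these are bridges.

1-13, 10-7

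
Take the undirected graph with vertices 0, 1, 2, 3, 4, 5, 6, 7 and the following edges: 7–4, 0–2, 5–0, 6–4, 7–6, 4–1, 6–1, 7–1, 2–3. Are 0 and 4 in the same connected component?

No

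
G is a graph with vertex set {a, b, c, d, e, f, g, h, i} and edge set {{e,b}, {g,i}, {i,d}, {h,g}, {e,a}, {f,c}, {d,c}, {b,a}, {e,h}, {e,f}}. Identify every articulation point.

e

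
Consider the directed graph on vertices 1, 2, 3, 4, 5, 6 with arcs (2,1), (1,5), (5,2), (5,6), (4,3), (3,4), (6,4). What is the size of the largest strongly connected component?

{1, 2, 5} are all mutually reachable — one SCC of size 3.
{3, 4} are all mutually reachable — one SCC of size 2.
{6} is an SCC by itself.
The largest has 3 vertices.

3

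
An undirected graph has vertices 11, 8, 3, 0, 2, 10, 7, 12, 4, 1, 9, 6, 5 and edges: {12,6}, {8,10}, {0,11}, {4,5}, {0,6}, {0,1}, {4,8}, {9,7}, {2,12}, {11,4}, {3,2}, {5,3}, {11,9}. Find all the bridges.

0-1, 10-8, 11-9, 4-8, 7-9

The edges on the cycle 0-11-4-5-3-2-12-6-0 are not bridges since each lies on that cycle.
But removing 8–4 disconnects 8 from 4; removing 9–7 disconnects 9 from 7; removing 11–9 disconnects 11 from 9; removing 8–10 disconnects 8 from 10 — these are bridges.
In total 5 edges are bridges.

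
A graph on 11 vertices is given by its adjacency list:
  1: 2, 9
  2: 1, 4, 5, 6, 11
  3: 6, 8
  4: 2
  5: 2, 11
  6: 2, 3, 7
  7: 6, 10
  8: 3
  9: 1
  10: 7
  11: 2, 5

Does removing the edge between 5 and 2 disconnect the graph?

After removing 5-2, the path 5-11-2 still connects them, so the edge is not a bridge.

No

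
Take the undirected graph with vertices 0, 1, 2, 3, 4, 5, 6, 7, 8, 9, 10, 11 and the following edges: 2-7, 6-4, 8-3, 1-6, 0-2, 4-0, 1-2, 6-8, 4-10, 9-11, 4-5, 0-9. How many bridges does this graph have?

7

The edges on the cycle 1-6-4-0-2-1 are not bridges since each lies on that cycle.
But removing 2-7 disconnects 2 from 7; removing 8-3 disconnects 8 from 3; removing 8-6 disconnects 8 from 6; removing 0-9 disconnects 0 from 9 — these are bridges.
In total 7 edges are bridges.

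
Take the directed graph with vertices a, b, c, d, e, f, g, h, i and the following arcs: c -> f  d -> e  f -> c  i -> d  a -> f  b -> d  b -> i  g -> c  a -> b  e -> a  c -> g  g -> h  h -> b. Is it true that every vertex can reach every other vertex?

From c we can reach every vertex (a, b, c, d, e, f, g, h, i), and every vertex can reach c (a, b, c, d, e, f, g, h, i). So the whole graph is one strongly connected component.

Yes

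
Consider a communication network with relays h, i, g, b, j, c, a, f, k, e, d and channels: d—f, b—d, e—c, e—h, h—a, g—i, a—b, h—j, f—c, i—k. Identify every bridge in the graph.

The edges on the cycle e-h-a-b-d-f-c-e are not bridges since each lies on that cycle.
But removing g—i disconnects g from i; removing h—j disconnects h from j; removing i—k disconnects i from k — these are bridges.

g-i, h-j, i-k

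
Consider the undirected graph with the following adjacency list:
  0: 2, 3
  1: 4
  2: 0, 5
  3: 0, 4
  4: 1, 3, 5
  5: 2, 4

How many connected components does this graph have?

Starting from 0 we can reach 0, 1, 2, 3, 4, 5. That is one component of size 6.
Total: 1 component.

1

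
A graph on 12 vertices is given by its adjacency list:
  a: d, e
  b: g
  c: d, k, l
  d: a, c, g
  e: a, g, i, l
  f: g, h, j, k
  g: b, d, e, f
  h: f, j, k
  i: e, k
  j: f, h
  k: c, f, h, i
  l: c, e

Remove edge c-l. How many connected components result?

1

c and l are still connected via c-d-g-e-l, so the component count stays at 1.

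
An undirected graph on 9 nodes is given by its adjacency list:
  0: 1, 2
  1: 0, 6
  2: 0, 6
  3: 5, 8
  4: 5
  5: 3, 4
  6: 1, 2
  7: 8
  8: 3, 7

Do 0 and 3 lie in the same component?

No

The component containing 0 is {0, 1, 2, 6}, and 3 is not in it.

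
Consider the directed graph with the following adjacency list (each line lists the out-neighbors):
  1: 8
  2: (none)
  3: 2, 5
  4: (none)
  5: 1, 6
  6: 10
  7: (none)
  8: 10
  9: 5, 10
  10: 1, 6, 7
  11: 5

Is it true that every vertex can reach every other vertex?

No

There is no directed path from 9 to 11, so the graph is not strongly connected.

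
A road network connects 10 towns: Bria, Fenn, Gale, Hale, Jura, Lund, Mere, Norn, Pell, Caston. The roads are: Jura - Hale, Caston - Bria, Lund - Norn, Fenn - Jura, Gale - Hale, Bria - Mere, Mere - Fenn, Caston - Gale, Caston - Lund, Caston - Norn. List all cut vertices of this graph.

Caston

Removing Caston increases the component count from 2 to 3, so Caston is a cut vertex.
By contrast removing Mere leaves 2 components; it is not a cut vertex. No other vertex is a cut vertex either.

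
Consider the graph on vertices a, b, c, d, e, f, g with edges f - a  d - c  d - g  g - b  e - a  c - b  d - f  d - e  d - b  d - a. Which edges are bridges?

none

The edges on the cycle d-g-b-d are not bridges since each lies on that cycle.
Every edge lies on some cycle, so there are no bridges.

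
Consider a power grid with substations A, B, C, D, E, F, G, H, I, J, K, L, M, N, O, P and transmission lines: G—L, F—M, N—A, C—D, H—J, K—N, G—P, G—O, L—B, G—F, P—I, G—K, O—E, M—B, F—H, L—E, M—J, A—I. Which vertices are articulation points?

Removing G increases the component count from 2 to 3, so G is a cut vertex.
By contrast removing B leaves 2 components; it is not a cut vertex. No other vertex is a cut vertex either.

G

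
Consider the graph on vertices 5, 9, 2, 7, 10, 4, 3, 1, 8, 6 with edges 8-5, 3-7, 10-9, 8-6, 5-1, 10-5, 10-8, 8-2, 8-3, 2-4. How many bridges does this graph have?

The edges on the cycle 10-8-5-10 are not bridges since each lies on that cycle.
But removing 2-4 disconnects 2 from 4; removing 5-1 disconnects 5 from 1; removing 8-3 disconnects 8 from 3; removing 8-2 disconnects 8 from 2 — these are bridges.
In total 7 edges are bridges.

7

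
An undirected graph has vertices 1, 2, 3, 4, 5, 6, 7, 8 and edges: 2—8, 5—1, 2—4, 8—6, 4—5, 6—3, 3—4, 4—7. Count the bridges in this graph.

The edges on the cycle 2-8-6-3-4-2 are not bridges since each lies on that cycle.
But removing 4—7 disconnects 4 from 7; removing 5—1 disconnects 5 from 1; removing 4—5 disconnects 4 from 5 — these are bridges.
That makes 3 bridges.

3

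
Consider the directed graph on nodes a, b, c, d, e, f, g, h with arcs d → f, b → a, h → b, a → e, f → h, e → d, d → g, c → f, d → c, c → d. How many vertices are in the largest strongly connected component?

7

{a, b, c, d, e, f, h} are all mutually reachable — one SCC of size 7.
{g} is an SCC by itself.
The largest has 7 vertices.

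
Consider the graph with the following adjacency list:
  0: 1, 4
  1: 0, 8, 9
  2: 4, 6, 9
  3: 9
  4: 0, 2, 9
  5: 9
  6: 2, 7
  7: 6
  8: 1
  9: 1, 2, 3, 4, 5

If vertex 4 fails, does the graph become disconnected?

No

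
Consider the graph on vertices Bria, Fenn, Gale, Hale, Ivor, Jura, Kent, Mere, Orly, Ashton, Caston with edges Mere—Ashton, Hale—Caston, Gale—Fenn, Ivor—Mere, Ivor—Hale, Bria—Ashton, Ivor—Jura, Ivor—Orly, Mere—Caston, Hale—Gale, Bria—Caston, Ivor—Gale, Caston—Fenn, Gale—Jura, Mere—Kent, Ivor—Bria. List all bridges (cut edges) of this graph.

Ivor-Orly, Kent-Mere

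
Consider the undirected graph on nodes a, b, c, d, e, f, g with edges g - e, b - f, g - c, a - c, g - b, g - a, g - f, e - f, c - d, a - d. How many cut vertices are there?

1

Removing g increases the component count from 1 to 2, so g is a cut vertex.
By contrast removing c leaves 1 component; it is not a cut vertex. No other vertex is a cut vertex either.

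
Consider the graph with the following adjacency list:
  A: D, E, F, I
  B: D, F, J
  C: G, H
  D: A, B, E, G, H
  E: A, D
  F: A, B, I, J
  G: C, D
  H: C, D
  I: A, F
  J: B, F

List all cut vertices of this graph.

Removing D increases the component count from 1 to 2, so D is a cut vertex.
By contrast removing F leaves 1 component; it is not a cut vertex. No other vertex is a cut vertex either.

D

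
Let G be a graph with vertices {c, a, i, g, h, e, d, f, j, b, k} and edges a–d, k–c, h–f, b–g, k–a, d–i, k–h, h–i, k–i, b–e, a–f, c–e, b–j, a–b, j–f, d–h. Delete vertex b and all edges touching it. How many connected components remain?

With b gone, the remaining components are: {g}; {a, c, d, e, f, h, i, j, k}.
That is 2 components.

2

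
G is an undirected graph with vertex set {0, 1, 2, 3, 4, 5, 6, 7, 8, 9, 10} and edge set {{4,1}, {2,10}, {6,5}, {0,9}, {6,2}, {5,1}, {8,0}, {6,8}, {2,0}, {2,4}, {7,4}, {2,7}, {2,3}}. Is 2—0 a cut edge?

No

After removing 2—0, the path 2-6-8-0 still connects them, so the edge is not a bridge.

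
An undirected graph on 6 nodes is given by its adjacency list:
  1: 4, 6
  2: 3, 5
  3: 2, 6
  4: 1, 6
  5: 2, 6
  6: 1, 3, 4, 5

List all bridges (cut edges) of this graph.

The edges on the cycle 6-4-1-6 are not bridges since each lies on that cycle.
Every edge lies on some cycle, so there are no bridges.

none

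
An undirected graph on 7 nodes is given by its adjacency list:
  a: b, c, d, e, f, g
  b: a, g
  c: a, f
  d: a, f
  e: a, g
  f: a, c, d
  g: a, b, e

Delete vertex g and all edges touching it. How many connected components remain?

1

With g gone, the remaining components are: {a, b, c, d, e, f}.
That is 1 component.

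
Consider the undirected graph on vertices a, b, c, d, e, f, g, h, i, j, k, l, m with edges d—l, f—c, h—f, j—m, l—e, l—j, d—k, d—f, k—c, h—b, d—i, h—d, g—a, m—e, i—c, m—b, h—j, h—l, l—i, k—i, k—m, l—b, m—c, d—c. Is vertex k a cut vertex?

Deleting k leaves 2 components (was 2), so k is not a cut vertex.

No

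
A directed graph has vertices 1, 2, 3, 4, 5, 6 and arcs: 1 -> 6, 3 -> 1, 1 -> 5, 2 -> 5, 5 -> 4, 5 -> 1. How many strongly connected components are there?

{1, 5} are all mutually reachable — one SCC of size 2.
{3} is an SCC by itself.
{2} is an SCC by itself.
{4} is an SCC by itself.
{6} is an SCC by itself.
That gives 5 strongly connected components.

5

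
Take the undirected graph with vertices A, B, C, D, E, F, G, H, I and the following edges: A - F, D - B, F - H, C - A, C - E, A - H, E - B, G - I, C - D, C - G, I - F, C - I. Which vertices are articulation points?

Removing C increases the component count from 1 to 2, so C is a cut vertex.
By contrast removing G leaves 1 component; it is not a cut vertex. No other vertex is a cut vertex either.

C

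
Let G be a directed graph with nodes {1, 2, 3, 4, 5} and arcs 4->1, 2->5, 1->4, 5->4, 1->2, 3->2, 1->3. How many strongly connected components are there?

1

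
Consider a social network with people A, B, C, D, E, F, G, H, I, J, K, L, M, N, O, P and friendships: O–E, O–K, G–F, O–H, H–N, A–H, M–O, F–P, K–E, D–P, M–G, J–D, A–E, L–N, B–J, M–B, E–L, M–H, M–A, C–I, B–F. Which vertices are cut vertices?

M

Removing M increases the component count from 2 to 3, so M is a cut vertex.
By contrast removing B leaves 2 components; it is not a cut vertex. No other vertex is a cut vertex either.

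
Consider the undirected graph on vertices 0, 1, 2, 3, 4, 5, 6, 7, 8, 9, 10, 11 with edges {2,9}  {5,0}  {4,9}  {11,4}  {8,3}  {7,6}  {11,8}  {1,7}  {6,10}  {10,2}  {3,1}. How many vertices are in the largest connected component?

Starting from 0 we can reach 0, 5. That is one component of size 2.
Starting from 1 we can reach 1, 2, 3, 4, 6, 7, 8, 9, 10, 11. That is one component of size 10.
The largest has 10 vertices.

10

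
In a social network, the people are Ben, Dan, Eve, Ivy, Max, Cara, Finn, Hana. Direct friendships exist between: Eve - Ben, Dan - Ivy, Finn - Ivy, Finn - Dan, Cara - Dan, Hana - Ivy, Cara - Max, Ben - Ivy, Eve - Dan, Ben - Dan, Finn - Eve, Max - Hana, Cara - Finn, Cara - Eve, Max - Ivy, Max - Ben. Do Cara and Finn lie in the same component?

Yes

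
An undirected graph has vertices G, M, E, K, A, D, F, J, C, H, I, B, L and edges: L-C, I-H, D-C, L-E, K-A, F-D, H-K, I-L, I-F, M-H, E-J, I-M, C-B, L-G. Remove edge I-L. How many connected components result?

I and L are still connected via I-F-D-C-L, so the component count stays at 1.

1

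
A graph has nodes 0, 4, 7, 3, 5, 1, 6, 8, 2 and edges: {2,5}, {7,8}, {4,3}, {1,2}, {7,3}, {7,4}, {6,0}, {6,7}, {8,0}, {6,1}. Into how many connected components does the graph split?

1

Starting from 0 we can reach 0, 1, 2, 3, 4, 5, 6, 7, 8. That is one component of size 9.
Total: 1 component.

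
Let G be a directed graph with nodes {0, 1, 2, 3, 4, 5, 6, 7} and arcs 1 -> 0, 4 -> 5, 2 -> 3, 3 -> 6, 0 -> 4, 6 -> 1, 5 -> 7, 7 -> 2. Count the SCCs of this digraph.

{0, 1, 2, 3, 4, 5, 6, 7} are all mutually reachable — one SCC of size 8.
That gives 1 strongly connected component.

1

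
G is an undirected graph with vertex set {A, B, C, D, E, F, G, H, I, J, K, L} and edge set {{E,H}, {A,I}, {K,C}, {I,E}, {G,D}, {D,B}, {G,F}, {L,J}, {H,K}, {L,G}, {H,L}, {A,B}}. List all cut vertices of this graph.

G, H, K, L

Removing G increases the component count from 1 to 2, so G is a cut vertex.
Removing H increases the component count from 1 to 2, so H is a cut vertex.
Removing K increases the component count from 1 to 2, so K is a cut vertex.
Likewise L is a cut vertex.
By contrast removing C leaves 1 component; it is not a cut vertex. No other vertex is a cut vertex either.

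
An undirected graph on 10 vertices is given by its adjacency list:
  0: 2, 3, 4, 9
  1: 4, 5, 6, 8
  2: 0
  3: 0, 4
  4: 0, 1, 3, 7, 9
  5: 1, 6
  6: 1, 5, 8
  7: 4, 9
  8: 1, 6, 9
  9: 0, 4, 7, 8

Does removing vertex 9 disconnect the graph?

No

Deleting 9 leaves 1 component (was 1) (its neighbors 0, 4, 7, 8 remain connected to each other), so 9 is not a cut vertex.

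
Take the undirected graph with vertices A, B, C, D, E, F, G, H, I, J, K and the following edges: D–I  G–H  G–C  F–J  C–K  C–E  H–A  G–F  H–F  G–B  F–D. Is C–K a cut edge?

Yes

Removing C–K leaves no path between C and K: the component count goes from 1 to 2. So it is a bridge.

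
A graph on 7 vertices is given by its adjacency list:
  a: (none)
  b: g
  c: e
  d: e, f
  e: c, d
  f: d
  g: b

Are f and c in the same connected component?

From f we can reach c, d, e, f, which includes c.

Yes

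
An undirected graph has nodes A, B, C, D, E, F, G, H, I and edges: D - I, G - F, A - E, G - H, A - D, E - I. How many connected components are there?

B is isolated — a component by itself.
C is isolated — a component by itself.
Starting from F we can reach F, G, H. That is one component of size 3.
Starting from A we can reach A, D, E, I. That is one component of size 4.
Total: 4 components.

4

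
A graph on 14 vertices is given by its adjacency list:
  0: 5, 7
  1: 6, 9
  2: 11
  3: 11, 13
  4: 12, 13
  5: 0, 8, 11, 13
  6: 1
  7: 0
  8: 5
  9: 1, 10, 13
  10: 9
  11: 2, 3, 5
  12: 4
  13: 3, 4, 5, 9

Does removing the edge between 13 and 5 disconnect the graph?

After removing 13-5, the path 13-3-11-5 still connects them, so the edge is not a bridge.

No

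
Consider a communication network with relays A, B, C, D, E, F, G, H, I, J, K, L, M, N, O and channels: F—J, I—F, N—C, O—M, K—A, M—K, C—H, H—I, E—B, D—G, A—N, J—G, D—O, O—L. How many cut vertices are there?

Removing O increases the component count from 2 to 3, so O is a cut vertex.
By contrast removing M leaves 2 components; it is not a cut vertex. No other vertex is a cut vertex either.

1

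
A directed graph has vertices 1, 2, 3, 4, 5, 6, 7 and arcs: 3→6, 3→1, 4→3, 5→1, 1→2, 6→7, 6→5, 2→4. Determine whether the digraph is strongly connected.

No

There is no directed path from 7 to 5, so the graph is not strongly connected.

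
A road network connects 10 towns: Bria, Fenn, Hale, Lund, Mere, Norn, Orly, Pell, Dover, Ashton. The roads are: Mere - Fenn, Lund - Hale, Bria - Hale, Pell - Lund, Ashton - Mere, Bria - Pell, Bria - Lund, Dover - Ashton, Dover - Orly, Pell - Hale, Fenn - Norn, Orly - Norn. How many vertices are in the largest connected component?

6

Starting from Bria we can reach Bria, Hale, Lund, Pell. That is one component of size 4.
Starting from Fenn we can reach Fenn, Mere, Norn, Orly, Dover, Ashton. That is one component of size 6.
The largest has 6 vertices.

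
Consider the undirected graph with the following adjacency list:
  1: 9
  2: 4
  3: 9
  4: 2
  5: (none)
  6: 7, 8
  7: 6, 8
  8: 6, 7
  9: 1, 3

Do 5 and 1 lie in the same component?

The component containing 5 is {5}, and 1 is not in it.

No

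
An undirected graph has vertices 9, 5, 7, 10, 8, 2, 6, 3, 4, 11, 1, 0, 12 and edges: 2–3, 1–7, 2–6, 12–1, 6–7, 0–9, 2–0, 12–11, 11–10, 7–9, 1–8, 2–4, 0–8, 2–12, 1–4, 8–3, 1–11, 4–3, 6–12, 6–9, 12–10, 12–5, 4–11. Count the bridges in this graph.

The edges on the cycle 2-6-12-1-8-0-2 are not bridges since each lies on that cycle.
But removing 12–5 disconnects 12 from 5 — this is a bridge.

1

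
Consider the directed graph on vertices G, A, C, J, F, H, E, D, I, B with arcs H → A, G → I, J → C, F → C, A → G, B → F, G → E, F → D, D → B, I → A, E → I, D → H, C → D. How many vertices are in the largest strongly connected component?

{B, C, D, F} are all mutually reachable — one SCC of size 4.
{A, E, G, I} are all mutually reachable — one SCC of size 4.
{J} is an SCC by itself.
{H} is an SCC by itself.
The largest has 4 vertices.

4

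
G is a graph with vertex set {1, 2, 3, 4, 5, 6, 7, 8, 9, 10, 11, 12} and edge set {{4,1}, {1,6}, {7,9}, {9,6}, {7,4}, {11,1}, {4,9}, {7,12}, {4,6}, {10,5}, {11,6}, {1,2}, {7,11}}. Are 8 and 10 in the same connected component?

No

The component containing 8 is {8}, and 10 is not in it.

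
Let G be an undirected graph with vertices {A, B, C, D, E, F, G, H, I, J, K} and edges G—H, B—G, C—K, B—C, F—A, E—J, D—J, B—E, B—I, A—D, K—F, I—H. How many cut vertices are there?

1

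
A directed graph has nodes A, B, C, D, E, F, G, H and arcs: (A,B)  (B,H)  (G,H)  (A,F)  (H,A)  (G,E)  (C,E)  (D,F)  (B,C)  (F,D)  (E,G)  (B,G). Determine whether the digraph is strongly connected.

There is no directed path from D to H, so the graph is not strongly connected.

No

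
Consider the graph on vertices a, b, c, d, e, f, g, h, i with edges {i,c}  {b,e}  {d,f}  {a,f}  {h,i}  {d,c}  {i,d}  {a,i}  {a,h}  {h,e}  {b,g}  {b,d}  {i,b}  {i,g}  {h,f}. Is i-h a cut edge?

After removing i-h, the path i-a-h still connects them, so the edge is not a bridge.

No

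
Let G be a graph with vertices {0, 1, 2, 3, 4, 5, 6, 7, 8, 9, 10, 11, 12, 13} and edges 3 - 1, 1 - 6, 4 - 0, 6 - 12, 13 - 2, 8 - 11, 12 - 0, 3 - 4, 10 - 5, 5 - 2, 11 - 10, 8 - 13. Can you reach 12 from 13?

No

The component containing 13 is {2, 5, 8, 10, 11, 13}, and 12 is not in it.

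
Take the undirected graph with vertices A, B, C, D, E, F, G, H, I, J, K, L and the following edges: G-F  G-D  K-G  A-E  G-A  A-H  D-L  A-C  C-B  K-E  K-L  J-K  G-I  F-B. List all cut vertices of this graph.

A, G, K

Removing A increases the component count from 1 to 2, so A is a cut vertex.
Removing G increases the component count from 1 to 2, so G is a cut vertex.
Removing K increases the component count from 1 to 2, so K is a cut vertex.
By contrast removing C leaves 1 component; it is not a cut vertex. No other vertex is a cut vertex either.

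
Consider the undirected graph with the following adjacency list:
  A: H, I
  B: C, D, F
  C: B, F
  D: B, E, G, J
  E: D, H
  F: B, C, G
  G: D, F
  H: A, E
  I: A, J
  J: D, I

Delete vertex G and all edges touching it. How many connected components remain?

With G gone, the remaining components are: {A, B, C, D, E, F, H, I, J}.
That is 1 component.

1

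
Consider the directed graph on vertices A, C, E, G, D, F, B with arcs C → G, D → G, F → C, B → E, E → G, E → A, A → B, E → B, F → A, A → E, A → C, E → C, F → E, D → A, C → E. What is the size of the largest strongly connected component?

{A, B, C, E} are all mutually reachable — one SCC of size 4.
{D} is an SCC by itself.
{G} is an SCC by itself.
{F} is an SCC by itself.
The largest has 4 vertices.

4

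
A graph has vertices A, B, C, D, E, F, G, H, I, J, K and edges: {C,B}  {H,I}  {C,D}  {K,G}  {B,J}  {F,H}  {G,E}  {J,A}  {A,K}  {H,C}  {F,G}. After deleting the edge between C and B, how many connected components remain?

C and B are still connected via C-H-F-G-K-A-J-B, so the component count stays at 1.

1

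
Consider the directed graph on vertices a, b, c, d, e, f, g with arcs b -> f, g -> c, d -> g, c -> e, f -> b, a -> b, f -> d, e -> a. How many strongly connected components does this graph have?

{a, b, c, d, e, f, g} are all mutually reachable — one SCC of size 7.
That gives 1 strongly connected component.

1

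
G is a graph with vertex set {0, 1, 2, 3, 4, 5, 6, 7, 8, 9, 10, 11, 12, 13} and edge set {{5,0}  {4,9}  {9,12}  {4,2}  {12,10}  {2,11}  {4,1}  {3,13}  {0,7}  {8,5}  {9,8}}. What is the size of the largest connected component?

11

6 is isolated — a component by itself.
Starting from 3 we can reach 3, 13. That is one component of size 2.
Starting from 0 we can reach 0, 1, 2, 4, 5, 7, 8, 9, 10, 11, 12. That is one component of size 11.
The largest has 11 vertices.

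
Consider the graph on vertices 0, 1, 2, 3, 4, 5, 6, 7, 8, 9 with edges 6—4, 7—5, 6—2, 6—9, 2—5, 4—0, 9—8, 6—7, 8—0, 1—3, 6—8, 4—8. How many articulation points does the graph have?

1

Removing 6 increases the component count from 2 to 3, so 6 is a cut vertex.
By contrast removing 7 leaves 2 components; it is not a cut vertex. No other vertex is a cut vertex either.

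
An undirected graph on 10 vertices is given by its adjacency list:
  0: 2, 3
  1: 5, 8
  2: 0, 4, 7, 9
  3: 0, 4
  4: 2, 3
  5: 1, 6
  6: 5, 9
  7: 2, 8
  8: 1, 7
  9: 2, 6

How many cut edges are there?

0

The edges on the cycle 2-4-3-0-2 are not bridges since each lies on that cycle.
Every edge lies on some cycle, so there are no bridges.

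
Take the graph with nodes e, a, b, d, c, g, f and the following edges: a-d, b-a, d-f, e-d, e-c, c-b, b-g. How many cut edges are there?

The edges on the cycle e-c-b-a-d-e are not bridges since each lies on that cycle.
But removing d-f disconnects d from f; removing b-g disconnects b from g — these are bridges.
That makes 2 bridges.

2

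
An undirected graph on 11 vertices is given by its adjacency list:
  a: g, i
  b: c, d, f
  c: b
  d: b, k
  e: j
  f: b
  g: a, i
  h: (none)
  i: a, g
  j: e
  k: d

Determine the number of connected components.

4

h is isolated — a component by itself.
Starting from e we can reach e, j. That is one component of size 2.
Starting from a we can reach a, g, i. That is one component of size 3.
Starting from b we can reach b, c, d, f, k. That is one component of size 5.
Total: 4 components.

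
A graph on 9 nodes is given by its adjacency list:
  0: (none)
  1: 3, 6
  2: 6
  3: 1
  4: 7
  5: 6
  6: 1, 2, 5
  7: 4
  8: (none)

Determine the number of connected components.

8 is isolated — a component by itself.
0 is isolated — a component by itself.
Starting from 4 we can reach 4, 7. That is one component of size 2.
Starting from 1 we can reach 1, 2, 3, 5, 6. That is one component of size 5.
Total: 4 components.

4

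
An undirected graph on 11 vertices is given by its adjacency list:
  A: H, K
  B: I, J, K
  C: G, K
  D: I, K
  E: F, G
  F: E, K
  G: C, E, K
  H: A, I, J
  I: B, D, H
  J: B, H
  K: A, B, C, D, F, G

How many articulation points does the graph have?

Removing K increases the component count from 1 to 2, so K is a cut vertex.
By contrast removing C leaves 1 component; it is not a cut vertex. No other vertex is a cut vertex either.

1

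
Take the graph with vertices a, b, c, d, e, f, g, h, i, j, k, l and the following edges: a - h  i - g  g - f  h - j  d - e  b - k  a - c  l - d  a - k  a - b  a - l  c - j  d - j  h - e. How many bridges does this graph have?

2

The edges on the cycle a-b-k-a are not bridges since each lies on that cycle.
But removing g - f disconnects g from f; removing i - g disconnects i from g — these are bridges.
That makes 2 bridges.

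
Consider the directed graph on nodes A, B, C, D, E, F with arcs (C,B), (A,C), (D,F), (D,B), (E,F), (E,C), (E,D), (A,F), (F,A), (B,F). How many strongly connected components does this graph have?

3

{A, B, C, F} are all mutually reachable — one SCC of size 4.
{D} is an SCC by itself.
{E} is an SCC by itself.
That gives 3 strongly connected components.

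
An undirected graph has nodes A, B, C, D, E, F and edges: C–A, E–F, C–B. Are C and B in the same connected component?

Yes

From C we can reach A, B, C, which includes B.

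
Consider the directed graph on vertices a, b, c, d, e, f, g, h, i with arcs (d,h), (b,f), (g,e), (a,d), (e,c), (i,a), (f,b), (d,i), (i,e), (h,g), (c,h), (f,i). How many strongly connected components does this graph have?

{c, e, g, h} are all mutually reachable — one SCC of size 4.
{a, d, i} are all mutually reachable — one SCC of size 3.
{b, f} are all mutually reachable — one SCC of size 2.
That gives 3 strongly connected components.

3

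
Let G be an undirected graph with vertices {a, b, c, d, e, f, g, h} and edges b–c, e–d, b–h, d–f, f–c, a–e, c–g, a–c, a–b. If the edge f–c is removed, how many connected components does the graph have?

1

f and c are still connected via f-d-e-a-c, so the component count stays at 1.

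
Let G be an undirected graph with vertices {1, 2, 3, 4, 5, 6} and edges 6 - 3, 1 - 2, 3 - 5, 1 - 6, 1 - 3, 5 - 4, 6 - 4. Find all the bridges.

The edges on the cycle 6-3-5-4-6 are not bridges since each lies on that cycle.
But removing 2 - 1 disconnects 2 from 1 — this is a bridge.

1-2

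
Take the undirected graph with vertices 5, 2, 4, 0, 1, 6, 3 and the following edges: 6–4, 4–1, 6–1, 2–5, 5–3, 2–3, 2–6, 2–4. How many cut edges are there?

0

The edges on the cycle 2-5-3-2 are not bridges since each lies on that cycle.
Every edge lies on some cycle, so there are no bridges.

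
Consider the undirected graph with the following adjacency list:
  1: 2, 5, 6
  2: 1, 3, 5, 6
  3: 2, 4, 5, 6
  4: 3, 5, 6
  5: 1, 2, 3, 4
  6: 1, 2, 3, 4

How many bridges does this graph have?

The edges on the cycle 6-2-5-4-6 are not bridges since each lies on that cycle.
Every edge lies on some cycle, so there are no bridges.

0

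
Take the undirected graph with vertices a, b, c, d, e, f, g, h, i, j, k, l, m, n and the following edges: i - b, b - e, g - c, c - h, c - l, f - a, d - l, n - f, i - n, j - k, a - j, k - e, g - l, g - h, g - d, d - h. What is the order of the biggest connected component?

8

m is isolated — a component by itself.
Starting from c we can reach c, d, g, h, l. That is one component of size 5.
Starting from a we can reach a, b, e, f, i, j, k, n. That is one component of size 8.
The largest has 8 vertices.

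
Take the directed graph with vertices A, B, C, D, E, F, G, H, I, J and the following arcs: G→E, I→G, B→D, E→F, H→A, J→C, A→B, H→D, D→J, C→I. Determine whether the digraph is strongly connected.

No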